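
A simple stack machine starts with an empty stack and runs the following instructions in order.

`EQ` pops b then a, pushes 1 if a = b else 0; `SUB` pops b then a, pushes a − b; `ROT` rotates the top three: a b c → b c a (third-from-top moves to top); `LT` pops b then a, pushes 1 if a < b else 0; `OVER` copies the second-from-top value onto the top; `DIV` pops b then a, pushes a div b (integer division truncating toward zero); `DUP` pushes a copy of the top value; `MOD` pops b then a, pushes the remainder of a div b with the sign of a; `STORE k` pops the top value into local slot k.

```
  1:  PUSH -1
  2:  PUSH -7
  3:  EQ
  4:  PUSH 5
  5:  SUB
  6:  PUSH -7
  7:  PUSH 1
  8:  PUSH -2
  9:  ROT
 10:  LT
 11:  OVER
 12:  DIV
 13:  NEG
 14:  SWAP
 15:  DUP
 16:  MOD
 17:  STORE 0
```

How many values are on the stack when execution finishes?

PUSH -1  -1
PUSH -7  -1 -7
EQ       0
PUSH 5   0 5
SUB      -5
PUSH -7  -5 -7
PUSH 1   -5 -7 1
PUSH -2  -5 -7 1 -2
ROT      -5 1 -2 -7
LT       -5 1 0
OVER     -5 1 0 1
DIV      -5 1 0
NEG      -5 1 0
SWAP     -5 0 1
DUP      -5 0 1 1
MOD      -5 0 0
STORE 0  -5 0

2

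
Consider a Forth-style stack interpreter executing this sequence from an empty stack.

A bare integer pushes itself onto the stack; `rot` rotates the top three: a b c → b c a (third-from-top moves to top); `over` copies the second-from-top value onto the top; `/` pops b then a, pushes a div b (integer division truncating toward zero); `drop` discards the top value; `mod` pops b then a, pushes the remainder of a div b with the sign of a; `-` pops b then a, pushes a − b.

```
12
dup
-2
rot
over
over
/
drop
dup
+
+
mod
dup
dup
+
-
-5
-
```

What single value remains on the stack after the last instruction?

-7

12   → 12
dup  → 12 12
-2   → 12 12 -2
rot  → 12 -2 12
over → 12 -2 12 -2
over → 12 -2 12 -2 12
/    → 12 -2 12 0
drop → 12 -2 12
dup  → 12 -2 12 12
+    → 12 -2 24
+    → 12 22
mod  → 12
dup  → 12 12
dup  → 12 12 12
+    → 12 24
-    → -12
-5   → -12 -5
-    → -7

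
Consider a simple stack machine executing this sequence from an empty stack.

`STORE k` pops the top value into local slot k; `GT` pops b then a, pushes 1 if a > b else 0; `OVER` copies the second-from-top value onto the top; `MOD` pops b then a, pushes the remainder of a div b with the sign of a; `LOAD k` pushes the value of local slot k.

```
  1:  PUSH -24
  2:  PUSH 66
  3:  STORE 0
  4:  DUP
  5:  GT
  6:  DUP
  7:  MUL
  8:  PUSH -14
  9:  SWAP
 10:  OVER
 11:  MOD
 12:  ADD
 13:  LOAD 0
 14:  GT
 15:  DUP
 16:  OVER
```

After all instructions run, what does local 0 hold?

66

PUSH -24 : -24
PUSH 66  : -24 66
STORE 0  : -24
DUP      : -24 -24
GT       : 0
DUP      : 0 0
MUL      : 0
PUSH -14 : 0 -14
SWAP     : -14 0
OVER     : -14 0 -14
MOD      : -14 0
ADD      : -14
LOAD 0   : -14 66
GT       : 0
DUP      : 0 0
OVER     : 0 0 0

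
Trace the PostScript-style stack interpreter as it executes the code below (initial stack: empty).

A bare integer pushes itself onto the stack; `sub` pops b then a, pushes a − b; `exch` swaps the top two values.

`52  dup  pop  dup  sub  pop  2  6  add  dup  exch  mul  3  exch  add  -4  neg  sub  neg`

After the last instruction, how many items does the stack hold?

52   -> 52
dup  -> 52 52
pop  -> 52
dup  -> 52 52
sub  -> 0
pop  -> (empty)
2    -> 2
6    -> 2 6
add  -> 8
dup  -> 8 8
exch -> 8 8
mul  -> 64
3    -> 64 3
exch -> 3 64
add  -> 67
-4   -> 67 -4
neg  -> 67 4
sub  -> 63
neg  -> -63

1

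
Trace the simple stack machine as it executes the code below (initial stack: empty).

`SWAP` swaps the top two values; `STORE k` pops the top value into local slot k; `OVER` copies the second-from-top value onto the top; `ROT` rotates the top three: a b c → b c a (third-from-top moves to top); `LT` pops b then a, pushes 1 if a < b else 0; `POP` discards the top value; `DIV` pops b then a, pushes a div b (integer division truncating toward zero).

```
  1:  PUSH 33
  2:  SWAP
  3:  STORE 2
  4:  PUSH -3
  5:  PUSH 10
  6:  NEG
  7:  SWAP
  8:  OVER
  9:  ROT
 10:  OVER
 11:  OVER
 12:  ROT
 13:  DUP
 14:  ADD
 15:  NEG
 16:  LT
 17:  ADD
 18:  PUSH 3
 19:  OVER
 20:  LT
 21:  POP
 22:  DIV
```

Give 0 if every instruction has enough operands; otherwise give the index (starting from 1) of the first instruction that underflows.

PUSH 33 -> 33
SWAP  — needs 2 operands, stack has 1 → underflow

2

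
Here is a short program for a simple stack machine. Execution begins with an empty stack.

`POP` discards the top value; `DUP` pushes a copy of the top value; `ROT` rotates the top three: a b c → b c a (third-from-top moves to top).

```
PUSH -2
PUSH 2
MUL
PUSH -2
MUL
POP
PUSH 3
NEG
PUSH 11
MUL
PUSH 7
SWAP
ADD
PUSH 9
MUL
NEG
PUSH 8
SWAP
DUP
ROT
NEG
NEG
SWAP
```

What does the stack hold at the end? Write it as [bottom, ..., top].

PUSH -2 → -2
PUSH 2  → -2 2
MUL     → -4
PUSH -2 → -4 -2
MUL     → 8
POP     → (empty)
PUSH 3  → 3
NEG     → -3
PUSH 11 → -3 11
MUL     → -33
PUSH 7  → -33 7
SWAP    → 7 -33
ADD     → -26
PUSH 9  → -26 9
MUL     → -234
NEG     → 234
PUSH 8  → 234 8
SWAP    → 8 234
DUP     → 8 234 234
ROT     → 234 234 8
NEG     → 234 234 -8
NEG     → 234 234 8
SWAP    → 234 8 234

[234, 8, 234]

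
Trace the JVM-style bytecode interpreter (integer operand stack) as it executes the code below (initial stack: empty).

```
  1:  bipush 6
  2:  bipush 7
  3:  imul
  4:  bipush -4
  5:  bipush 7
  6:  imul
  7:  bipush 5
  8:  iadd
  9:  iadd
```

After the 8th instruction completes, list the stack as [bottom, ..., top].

[42, -23]

bipush 6  -> [6]
bipush 7  -> [6, 7]
imul      -> [42]
bipush -4 -> [42, -4]
bipush 7  -> [42, -4, 7]
imul      -> [42, -28]
bipush 5  -> [42, -28, 5]
iadd      -> [42, -23]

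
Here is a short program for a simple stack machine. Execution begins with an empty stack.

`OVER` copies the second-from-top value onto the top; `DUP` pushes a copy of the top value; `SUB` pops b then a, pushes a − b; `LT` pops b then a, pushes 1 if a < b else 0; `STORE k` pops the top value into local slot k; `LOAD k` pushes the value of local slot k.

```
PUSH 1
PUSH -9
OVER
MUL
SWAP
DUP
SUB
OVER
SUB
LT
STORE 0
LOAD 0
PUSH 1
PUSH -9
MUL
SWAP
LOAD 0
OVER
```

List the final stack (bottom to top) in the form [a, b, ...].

PUSH 1  → [1]
PUSH -9 → [1, -9]
OVER    → [1, -9, 1]
MUL     → [1, -9]
SWAP    → [-9, 1]
DUP     → [-9, 1, 1]
SUB     → [-9, 0]
OVER    → [-9, 0, -9]
SUB     → [-9, 9]
LT      → [1]
STORE 0 → []
LOAD 0  → [1]
PUSH 1  → [1, 1]
PUSH -9 → [1, 1, -9]
MUL     → [1, -9]
SWAP    → [-9, 1]
LOAD 0  → [-9, 1, 1]
OVER    → [-9, 1, 1, 1]

[-9, 1, 1, 1]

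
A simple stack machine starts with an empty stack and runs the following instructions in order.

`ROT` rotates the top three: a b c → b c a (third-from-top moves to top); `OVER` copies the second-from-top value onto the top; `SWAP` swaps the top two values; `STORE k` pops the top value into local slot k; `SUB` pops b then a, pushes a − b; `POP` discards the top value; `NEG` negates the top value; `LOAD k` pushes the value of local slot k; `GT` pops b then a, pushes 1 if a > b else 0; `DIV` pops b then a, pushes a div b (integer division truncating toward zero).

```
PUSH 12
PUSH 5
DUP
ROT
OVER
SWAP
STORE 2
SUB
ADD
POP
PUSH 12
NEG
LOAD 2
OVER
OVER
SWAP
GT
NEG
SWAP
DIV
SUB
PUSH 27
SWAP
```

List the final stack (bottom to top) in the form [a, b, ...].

PUSH 12 -> 12
PUSH 5  -> 12 5
DUP     -> 12 5 5
ROT     -> 5 5 12
OVER    -> 5 5 12 5
SWAP    -> 5 5 5 12
STORE 2 -> 5 5 5
SUB     -> 5 0
ADD     -> 5
POP     -> (empty)
PUSH 12 -> 12
NEG     -> -12
LOAD 2  -> -12 12
OVER    -> -12 12 -12
OVER    -> -12 12 -12 12
SWAP    -> -12 12 12 -12
GT      -> -12 12 1
NEG     -> -12 12 -1
SWAP    -> -12 -1 12
DIV     -> -12 0
SUB     -> -12
PUSH 27 -> -12 27
SWAP    -> 27 -12

[27, -12]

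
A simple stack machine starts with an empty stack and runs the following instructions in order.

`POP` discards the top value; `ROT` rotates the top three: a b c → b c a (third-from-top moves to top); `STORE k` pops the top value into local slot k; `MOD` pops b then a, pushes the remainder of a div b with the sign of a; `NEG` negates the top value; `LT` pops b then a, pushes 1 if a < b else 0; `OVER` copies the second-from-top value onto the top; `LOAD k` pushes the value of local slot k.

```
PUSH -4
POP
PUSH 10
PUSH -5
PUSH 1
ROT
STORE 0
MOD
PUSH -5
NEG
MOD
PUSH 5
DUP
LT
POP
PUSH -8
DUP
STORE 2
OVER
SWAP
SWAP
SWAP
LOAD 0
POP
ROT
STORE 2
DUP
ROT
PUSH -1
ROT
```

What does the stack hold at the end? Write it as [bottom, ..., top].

[-8, 0, -1, -8]

PUSH -4 -> -4
POP     -> (empty)
PUSH 10 -> 10
PUSH -5 -> 10 -5
PUSH 1  -> 10 -5 1
ROT     -> -5 1 10
STORE 0 -> -5 1
MOD     -> 0
PUSH -5 -> 0 -5
NEG     -> 0 5
MOD     -> 0
PUSH 5  -> 0 5
DUP     -> 0 5 5
LT      -> 0 0
POP     -> 0
PUSH -8 -> 0 -8
DUP     -> 0 -8 -8
STORE 2 -> 0 -8
OVER    -> 0 -8 0
SWAP    -> 0 0 -8
SWAP    -> 0 -8 0
SWAP    -> 0 0 -8
LOAD 0  -> 0 0 -8 10
POP     -> 0 0 -8
ROT     -> 0 -8 0
STORE 2 -> 0 -8
DUP     -> 0 -8 -8
ROT     -> -8 -8 0
PUSH -1 -> -8 -8 0 -1
ROT     -> -8 0 -1 -8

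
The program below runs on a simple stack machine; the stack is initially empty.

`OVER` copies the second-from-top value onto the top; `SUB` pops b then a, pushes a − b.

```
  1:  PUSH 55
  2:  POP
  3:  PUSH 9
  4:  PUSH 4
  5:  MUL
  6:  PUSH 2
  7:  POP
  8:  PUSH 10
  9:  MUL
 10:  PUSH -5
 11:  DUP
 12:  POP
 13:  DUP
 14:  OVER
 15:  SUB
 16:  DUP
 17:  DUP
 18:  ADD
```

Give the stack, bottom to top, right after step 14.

[360, -5, -5, -5]

PUSH 55 -> 55
POP     -> (empty)
PUSH 9  -> 9
PUSH 4  -> 9 4
MUL     -> 36
PUSH 2  -> 36 2
POP     -> 36
PUSH 10 -> 36 10
MUL     -> 360
PUSH -5 -> 360 -5
DUP     -> 360 -5 -5
POP     -> 360 -5
DUP     -> 360 -5 -5
OVER    -> 360 -5 -5 -5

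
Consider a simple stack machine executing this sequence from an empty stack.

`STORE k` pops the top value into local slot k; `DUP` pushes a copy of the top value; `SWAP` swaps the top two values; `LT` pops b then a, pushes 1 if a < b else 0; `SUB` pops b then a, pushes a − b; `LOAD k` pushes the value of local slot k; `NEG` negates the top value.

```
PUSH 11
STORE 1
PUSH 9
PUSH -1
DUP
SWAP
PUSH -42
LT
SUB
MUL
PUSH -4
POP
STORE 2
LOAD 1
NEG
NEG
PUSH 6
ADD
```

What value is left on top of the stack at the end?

17

PUSH 11  → 11
STORE 1  → (empty)
PUSH 9   → 9
PUSH -1  → 9 -1
DUP      → 9 -1 -1
SWAP     → 9 -1 -1
PUSH -42 → 9 -1 -1 -42
LT       → 9 -1 0
SUB      → 9 -1
MUL      → -9
PUSH -4  → -9 -4
POP      → -9
STORE 2  → (empty)
LOAD 1   → 11
NEG      → -11
NEG      → 11
PUSH 6   → 11 6
ADD      → 17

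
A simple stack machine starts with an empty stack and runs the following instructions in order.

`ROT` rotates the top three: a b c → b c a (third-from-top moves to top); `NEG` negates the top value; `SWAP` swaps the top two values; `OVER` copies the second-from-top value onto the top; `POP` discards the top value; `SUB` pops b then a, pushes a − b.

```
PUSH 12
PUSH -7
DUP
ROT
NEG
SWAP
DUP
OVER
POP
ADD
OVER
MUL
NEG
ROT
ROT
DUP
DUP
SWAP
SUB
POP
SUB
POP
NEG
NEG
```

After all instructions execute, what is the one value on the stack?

-168

PUSH 12 -> 12
PUSH -7 -> 12 -7
DUP     -> 12 -7 -7
ROT     -> -7 -7 12
NEG     -> -7 -7 -12
SWAP    -> -7 -12 -7
DUP     -> -7 -12 -7 -7
OVER    -> -7 -12 -7 -7 -7
POP     -> -7 -12 -7 -7
ADD     -> -7 -12 -14
OVER    -> -7 -12 -14 -12
MUL     -> -7 -12 168
NEG     -> -7 -12 -168
ROT     -> -12 -168 -7
ROT     -> -168 -7 -12
DUP     -> -168 -7 -12 -12
DUP     -> -168 -7 -12 -12 -12
SWAP    -> -168 -7 -12 -12 -12
SUB     -> -168 -7 -12 0
POP     -> -168 -7 -12
SUB     -> -168 5
POP     -> -168
NEG     -> 168
NEG     -> -168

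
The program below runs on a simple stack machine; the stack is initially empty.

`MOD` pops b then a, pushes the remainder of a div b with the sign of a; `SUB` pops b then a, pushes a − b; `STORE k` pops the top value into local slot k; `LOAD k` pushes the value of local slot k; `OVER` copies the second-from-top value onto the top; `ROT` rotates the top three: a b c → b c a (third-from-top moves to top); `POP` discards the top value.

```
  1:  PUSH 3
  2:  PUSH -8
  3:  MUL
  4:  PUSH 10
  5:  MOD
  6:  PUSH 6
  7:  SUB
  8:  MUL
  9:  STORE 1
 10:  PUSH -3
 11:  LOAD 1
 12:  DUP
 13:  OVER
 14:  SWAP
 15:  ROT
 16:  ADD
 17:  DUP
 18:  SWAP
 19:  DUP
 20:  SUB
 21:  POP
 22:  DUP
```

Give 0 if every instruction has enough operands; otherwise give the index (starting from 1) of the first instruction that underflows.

PUSH 3  : [3]
PUSH -8 : [3, -8]
MUL     : [-24]
PUSH 10 : [-24, 10]
MOD     : [-4]
PUSH 6  : [-4, 6]
SUB     : [-10]
MUL  — needs 2 operands, stack has 1 → underflow

8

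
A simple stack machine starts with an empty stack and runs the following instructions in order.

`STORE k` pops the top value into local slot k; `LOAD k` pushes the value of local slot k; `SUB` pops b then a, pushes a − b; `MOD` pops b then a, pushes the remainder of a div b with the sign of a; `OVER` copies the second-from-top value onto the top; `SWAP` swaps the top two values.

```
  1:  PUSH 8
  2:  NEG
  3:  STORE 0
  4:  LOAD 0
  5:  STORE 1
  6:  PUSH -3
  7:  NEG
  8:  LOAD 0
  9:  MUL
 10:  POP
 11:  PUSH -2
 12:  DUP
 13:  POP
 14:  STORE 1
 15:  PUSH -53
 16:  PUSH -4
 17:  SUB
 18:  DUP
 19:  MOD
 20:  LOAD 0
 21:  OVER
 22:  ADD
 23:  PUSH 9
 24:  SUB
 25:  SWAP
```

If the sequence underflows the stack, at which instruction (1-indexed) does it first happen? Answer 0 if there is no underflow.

0

PUSH 8   : [8]
NEG      : [-8]
STORE 0  : []
LOAD 0   : [-8]
STORE 1  : []
PUSH -3  : [-3]
NEG      : [3]
LOAD 0   : [3, -8]
MUL      : [-24]
POP      : []
PUSH -2  : [-2]
DUP      : [-2, -2]
POP      : [-2]
STORE 1  : []
PUSH -53 : [-53]
PUSH -4  : [-53, -4]
SUB      : [-49]
DUP      : [-49, -49]
MOD      : [0]
LOAD 0   : [0, -8]
OVER     : [0, -8, 0]
ADD      : [0, -8]
PUSH 9   : [0, -8, 9]
SUB      : [0, -17]
SWAP     : [-17, 0]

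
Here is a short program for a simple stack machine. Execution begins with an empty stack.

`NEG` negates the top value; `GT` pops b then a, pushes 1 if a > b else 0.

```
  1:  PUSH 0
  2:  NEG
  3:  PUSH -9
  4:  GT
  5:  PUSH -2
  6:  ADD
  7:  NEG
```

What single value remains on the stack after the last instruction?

1

PUSH 0  : 0
NEG     : 0
PUSH -9 : 0 -9
GT      : 1
PUSH -2 : 1 -2
ADD     : -1
NEG     : 1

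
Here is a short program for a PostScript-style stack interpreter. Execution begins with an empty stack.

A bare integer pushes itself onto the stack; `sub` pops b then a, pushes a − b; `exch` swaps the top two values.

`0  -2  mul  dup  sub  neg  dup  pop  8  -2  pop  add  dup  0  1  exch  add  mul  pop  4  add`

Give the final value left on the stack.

12

0    -> 0
-2   -> 0 -2
mul  -> 0
dup  -> 0 0
sub  -> 0
neg  -> 0
dup  -> 0 0
pop  -> 0
8    -> 0 8
-2   -> 0 8 -2
pop  -> 0 8
add  -> 8
dup  -> 8 8
0    -> 8 8 0
1    -> 8 8 0 1
exch -> 8 8 1 0
add  -> 8 8 1
mul  -> 8 8
pop  -> 8
4    -> 8 4
add  -> 12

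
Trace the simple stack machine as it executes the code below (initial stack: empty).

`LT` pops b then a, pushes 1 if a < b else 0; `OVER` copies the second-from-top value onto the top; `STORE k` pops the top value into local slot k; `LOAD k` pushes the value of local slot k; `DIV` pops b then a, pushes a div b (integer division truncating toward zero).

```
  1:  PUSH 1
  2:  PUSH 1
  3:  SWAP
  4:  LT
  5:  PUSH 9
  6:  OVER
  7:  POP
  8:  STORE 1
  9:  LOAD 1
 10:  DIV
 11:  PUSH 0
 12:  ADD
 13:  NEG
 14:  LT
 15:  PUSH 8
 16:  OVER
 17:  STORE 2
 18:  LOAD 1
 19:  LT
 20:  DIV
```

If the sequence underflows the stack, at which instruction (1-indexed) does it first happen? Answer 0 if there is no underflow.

14

PUSH 1   1
PUSH 1   1 1
SWAP     1 1
LT       0
PUSH 9   0 9
OVER     0 9 0
POP      0 9
STORE 1  0
LOAD 1   0 9
DIV      0
PUSH 0   0 0
ADD      0
NEG      0
LT  — needs 2 operands, stack has 1 → underflow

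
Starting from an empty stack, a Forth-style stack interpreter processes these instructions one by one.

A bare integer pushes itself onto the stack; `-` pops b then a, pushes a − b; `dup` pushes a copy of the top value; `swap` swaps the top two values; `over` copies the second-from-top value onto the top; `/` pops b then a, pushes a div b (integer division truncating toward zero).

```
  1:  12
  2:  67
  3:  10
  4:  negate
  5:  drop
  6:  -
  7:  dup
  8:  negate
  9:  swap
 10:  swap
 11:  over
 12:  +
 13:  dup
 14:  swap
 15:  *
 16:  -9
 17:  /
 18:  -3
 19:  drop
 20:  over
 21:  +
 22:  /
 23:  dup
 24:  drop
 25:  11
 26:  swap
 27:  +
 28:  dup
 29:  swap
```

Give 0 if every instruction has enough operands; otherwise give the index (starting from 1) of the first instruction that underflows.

12     : [12]
67     : [12, 67]
10     : [12, 67, 10]
negate : [12, 67, -10]
drop   : [12, 67]
-      : [-55]
dup    : [-55, -55]
negate : [-55, 55]
swap   : [55, -55]
swap   : [-55, 55]
over   : [-55, 55, -55]
+      : [-55, 0]
dup    : [-55, 0, 0]
swap   : [-55, 0, 0]
*      : [-55, 0]
-9     : [-55, 0, -9]
/      : [-55, 0]
-3     : [-55, 0, -3]
drop   : [-55, 0]
over   : [-55, 0, -55]
+      : [-55, -55]
/      : [1]
dup    : [1, 1]
drop   : [1]
11     : [1, 11]
swap   : [11, 1]
+      : [12]
dup    : [12, 12]
swap   : [12, 12]

0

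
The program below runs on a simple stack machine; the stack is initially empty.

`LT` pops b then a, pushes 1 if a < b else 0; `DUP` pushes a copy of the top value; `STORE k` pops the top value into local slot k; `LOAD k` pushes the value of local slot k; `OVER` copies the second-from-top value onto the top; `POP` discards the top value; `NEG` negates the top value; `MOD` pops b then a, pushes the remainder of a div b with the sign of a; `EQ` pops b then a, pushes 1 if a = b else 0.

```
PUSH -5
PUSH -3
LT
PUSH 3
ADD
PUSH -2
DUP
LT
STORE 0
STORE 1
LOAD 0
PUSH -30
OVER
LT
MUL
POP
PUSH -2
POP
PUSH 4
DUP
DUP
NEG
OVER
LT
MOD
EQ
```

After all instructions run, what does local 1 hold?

4

PUSH -5  : -5
PUSH -3  : -5 -3
LT       : 1
PUSH 3   : 1 3
ADD      : 4
PUSH -2  : 4 -2
DUP      : 4 -2 -2
LT       : 4 0
STORE 0  : 4
STORE 1  : (empty)
LOAD 0   : 0
PUSH -30 : 0 -30
OVER     : 0 -30 0
LT       : 0 1
MUL      : 0
POP      : (empty)
PUSH -2  : -2
POP      : (empty)
PUSH 4   : 4
DUP      : 4 4
DUP      : 4 4 4
NEG      : 4 4 -4
OVER     : 4 4 -4 4
LT       : 4 4 1
MOD      : 4 0
EQ       : 0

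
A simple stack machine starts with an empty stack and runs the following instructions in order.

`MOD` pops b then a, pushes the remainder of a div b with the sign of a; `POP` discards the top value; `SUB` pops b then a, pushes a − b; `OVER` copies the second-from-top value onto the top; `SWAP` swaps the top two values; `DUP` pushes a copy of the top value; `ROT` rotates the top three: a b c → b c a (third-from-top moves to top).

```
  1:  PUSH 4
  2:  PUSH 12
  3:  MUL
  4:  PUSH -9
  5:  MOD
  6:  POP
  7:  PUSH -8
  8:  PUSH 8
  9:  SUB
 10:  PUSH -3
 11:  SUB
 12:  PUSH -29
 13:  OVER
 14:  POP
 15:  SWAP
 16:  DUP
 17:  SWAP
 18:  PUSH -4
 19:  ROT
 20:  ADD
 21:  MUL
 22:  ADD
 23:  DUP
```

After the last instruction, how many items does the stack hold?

PUSH 4    4
PUSH 12   4 12
MUL       48
PUSH -9   48 -9
MOD       3
POP       (empty)
PUSH -8   -8
PUSH 8    -8 8
SUB       -16
PUSH -3   -16 -3
SUB       -13
PUSH -29  -13 -29
OVER      -13 -29 -13
POP       -13 -29
SWAP      -29 -13
DUP       -29 -13 -13
SWAP      -29 -13 -13
PUSH -4   -29 -13 -13 -4
ROT       -29 -13 -4 -13
ADD       -29 -13 -17
MUL       -29 221
ADD       192
DUP       192 192

2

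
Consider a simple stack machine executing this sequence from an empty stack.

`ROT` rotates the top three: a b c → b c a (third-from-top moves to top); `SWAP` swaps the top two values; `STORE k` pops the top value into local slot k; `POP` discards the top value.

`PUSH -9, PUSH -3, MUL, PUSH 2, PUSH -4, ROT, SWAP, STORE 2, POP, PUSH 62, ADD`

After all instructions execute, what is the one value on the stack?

PUSH -9 → [-9]
PUSH -3 → [-9, -3]
MUL     → [27]
PUSH 2  → [27, 2]
PUSH -4 → [27, 2, -4]
ROT     → [2, -4, 27]
SWAP    → [2, 27, -4]
STORE 2 → [2, 27]
POP     → [2]
PUSH 62 → [2, 62]
ADD     → [64]

64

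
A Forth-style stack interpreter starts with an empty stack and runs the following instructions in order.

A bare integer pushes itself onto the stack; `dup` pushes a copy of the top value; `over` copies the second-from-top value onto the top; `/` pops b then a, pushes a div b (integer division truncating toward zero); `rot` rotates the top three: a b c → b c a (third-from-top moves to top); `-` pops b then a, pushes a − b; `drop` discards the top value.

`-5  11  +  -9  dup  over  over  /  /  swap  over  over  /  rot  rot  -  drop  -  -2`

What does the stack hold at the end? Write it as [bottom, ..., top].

[5, -2]

-5    [-5]
11    [-5, 11]
+     [6]
-9    [6, -9]
dup   [6, -9, -9]
over  [6, -9, -9, -9]
over  [6, -9, -9, -9, -9]
/     [6, -9, -9, 1]
/     [6, -9, -9]
swap  [6, -9, -9]
over  [6, -9, -9, -9]
over  [6, -9, -9, -9, -9]
/     [6, -9, -9, 1]
rot   [6, -9, 1, -9]
rot   [6, 1, -9, -9]
-     [6, 1, 0]
drop  [6, 1]
-     [5]
-2    [5, -2]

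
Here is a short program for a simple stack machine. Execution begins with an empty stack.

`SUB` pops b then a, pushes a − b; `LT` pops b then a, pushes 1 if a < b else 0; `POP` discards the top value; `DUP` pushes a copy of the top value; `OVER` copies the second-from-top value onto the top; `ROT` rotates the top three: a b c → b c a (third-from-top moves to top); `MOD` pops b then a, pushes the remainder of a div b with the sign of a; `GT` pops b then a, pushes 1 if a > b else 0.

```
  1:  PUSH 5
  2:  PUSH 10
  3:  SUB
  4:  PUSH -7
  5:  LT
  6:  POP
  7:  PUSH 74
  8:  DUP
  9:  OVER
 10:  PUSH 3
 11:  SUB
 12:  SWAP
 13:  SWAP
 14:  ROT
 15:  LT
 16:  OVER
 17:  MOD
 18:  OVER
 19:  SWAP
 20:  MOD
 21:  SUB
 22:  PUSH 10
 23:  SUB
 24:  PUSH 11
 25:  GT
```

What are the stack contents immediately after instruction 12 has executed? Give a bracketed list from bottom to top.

PUSH 5   [5]
PUSH 10  [5, 10]
SUB      [-5]
PUSH -7  [-5, -7]
LT       [0]
POP      []
PUSH 74  [74]
DUP      [74, 74]
OVER     [74, 74, 74]
PUSH 3   [74, 74, 74, 3]
SUB      [74, 74, 71]
SWAP     [74, 71, 74]

[74, 71, 74]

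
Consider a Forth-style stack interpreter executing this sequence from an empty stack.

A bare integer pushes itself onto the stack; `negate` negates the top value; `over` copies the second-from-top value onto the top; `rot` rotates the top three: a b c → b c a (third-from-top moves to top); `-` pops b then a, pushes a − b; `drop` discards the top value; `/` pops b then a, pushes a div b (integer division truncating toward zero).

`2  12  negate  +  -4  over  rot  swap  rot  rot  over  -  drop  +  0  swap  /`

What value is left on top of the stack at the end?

0

2      : 2
12     : 2 12
negate : 2 -12
+      : -10
-4     : -10 -4
over   : -10 -4 -10
rot    : -4 -10 -10
swap   : -4 -10 -10
rot    : -10 -10 -4
rot    : -10 -4 -10
over   : -10 -4 -10 -4
-      : -10 -4 -6
drop   : -10 -4
+      : -14
0      : -14 0
swap   : 0 -14
/      : 0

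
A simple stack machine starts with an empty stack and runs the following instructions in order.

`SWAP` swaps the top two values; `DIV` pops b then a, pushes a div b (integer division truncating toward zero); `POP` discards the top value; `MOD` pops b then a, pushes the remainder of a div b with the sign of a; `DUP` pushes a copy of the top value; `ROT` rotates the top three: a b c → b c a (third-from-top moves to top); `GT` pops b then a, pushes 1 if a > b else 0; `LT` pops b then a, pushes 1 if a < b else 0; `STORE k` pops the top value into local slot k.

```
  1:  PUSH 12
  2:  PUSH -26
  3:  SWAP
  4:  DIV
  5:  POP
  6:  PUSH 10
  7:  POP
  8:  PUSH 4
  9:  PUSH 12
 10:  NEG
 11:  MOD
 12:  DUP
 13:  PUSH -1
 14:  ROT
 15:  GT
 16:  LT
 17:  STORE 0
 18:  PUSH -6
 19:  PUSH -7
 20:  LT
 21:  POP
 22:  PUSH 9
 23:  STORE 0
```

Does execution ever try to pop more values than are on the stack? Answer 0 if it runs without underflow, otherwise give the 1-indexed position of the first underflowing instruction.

PUSH 12   [12]
PUSH -26  [12, -26]
SWAP      [-26, 12]
DIV       [-2]
POP       []
PUSH 10   [10]
POP       []
PUSH 4    [4]
PUSH 12   [4, 12]
NEG       [4, -12]
MOD       [4]
DUP       [4, 4]
PUSH -1   [4, 4, -1]
ROT       [4, -1, 4]
GT        [4, 0]
LT        [0]
STORE 0   []
PUSH -6   [-6]
PUSH -7   [-6, -7]
LT        [0]
POP       []
PUSH 9    [9]
STORE 0   []

0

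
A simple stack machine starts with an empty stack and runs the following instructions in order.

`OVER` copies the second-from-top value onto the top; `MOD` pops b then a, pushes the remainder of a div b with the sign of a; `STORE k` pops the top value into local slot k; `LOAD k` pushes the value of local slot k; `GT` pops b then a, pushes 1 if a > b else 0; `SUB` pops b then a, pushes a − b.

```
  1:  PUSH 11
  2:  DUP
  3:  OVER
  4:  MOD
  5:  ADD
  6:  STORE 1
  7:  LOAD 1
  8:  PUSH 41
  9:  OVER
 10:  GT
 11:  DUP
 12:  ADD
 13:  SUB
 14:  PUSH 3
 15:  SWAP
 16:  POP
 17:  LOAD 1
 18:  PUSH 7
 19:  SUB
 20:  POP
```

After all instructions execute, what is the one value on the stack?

3

PUSH 11  [11]
DUP      [11, 11]
OVER     [11, 11, 11]
MOD      [11, 0]
ADD      [11]
STORE 1  []
LOAD 1   [11]
PUSH 41  [11, 41]
OVER     [11, 41, 11]
GT       [11, 1]
DUP      [11, 1, 1]
ADD      [11, 2]
SUB      [9]
PUSH 3   [9, 3]
SWAP     [3, 9]
POP      [3]
LOAD 1   [3, 11]
PUSH 7   [3, 11, 7]
SUB      [3, 4]
POP      [3]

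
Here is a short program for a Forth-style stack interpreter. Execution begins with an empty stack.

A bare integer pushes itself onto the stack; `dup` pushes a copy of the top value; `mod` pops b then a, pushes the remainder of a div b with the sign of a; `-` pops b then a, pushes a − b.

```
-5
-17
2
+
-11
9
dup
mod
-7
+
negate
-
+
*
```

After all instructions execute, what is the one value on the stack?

165

-5     : [-5]
-17    : [-5, -17]
2      : [-5, -17, 2]
+      : [-5, -15]
-11    : [-5, -15, -11]
9      : [-5, -15, -11, 9]
dup    : [-5, -15, -11, 9, 9]
mod    : [-5, -15, -11, 0]
-7     : [-5, -15, -11, 0, -7]
+      : [-5, -15, -11, -7]
negate : [-5, -15, -11, 7]
-      : [-5, -15, -18]
+      : [-5, -33]
*      : [165]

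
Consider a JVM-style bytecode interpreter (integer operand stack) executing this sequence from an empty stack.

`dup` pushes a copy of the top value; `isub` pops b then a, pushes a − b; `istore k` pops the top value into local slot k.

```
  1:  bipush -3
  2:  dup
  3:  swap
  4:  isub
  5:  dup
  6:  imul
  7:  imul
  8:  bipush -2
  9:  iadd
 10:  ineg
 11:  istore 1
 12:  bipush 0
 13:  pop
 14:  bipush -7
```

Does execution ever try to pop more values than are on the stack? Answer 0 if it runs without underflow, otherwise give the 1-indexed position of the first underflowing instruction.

7

bipush -3 -> -3
dup       -> -3 -3
swap      -> -3 -3
isub      -> 0
dup       -> 0 0
imul      -> 0
imul  — needs 2 operands, stack has 1 → underflow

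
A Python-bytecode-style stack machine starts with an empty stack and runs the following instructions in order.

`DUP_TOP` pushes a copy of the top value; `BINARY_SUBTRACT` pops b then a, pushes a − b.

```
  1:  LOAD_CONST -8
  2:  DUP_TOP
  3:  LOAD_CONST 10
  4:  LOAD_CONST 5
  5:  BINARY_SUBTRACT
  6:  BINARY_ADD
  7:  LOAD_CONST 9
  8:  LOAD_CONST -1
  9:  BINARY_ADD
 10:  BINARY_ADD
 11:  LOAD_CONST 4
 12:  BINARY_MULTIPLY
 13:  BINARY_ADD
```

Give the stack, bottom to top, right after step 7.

LOAD_CONST -8   → [-8]
DUP_TOP         → [-8, -8]
LOAD_CONST 10   → [-8, -8, 10]
LOAD_CONST 5    → [-8, -8, 10, 5]
BINARY_SUBTRACT → [-8, -8, 5]
BINARY_ADD      → [-8, -3]
LOAD_CONST 9    → [-8, -3, 9]

[-8, -3, 9]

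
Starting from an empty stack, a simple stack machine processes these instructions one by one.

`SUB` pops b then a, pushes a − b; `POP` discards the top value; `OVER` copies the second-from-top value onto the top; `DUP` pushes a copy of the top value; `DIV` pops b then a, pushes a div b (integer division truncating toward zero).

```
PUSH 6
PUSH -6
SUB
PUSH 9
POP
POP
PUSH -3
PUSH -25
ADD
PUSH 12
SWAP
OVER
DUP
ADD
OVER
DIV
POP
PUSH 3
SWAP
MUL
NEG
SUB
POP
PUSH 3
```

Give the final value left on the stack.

PUSH 6   -> [6]
PUSH -6  -> [6, -6]
SUB      -> [12]
PUSH 9   -> [12, 9]
POP      -> [12]
POP      -> []
PUSH -3  -> [-3]
PUSH -25 -> [-3, -25]
ADD      -> [-28]
PUSH 12  -> [-28, 12]
SWAP     -> [12, -28]
OVER     -> [12, -28, 12]
DUP      -> [12, -28, 12, 12]
ADD      -> [12, -28, 24]
OVER     -> [12, -28, 24, -28]
DIV      -> [12, -28, 0]
POP      -> [12, -28]
PUSH 3   -> [12, -28, 3]
SWAP     -> [12, 3, -28]
MUL      -> [12, -84]
NEG      -> [12, 84]
SUB      -> [-72]
POP      -> []
PUSH 3   -> [3]

3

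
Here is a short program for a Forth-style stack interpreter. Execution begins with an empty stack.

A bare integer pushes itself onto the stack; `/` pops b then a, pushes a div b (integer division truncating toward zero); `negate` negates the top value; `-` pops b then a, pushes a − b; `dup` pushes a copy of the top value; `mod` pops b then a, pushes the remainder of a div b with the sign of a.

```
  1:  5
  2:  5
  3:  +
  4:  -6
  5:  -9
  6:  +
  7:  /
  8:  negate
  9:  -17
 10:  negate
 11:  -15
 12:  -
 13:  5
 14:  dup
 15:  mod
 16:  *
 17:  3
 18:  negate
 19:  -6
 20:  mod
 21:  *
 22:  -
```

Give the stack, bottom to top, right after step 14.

5      : [5]
5      : [5, 5]
+      : [10]
-6     : [10, -6]
-9     : [10, -6, -9]
+      : [10, -15]
/      : [0]
negate : [0]
-17    : [0, -17]
negate : [0, 17]
-15    : [0, 17, -15]
-      : [0, 32]
5      : [0, 32, 5]
dup    : [0, 32, 5, 5]

[0, 32, 5, 5]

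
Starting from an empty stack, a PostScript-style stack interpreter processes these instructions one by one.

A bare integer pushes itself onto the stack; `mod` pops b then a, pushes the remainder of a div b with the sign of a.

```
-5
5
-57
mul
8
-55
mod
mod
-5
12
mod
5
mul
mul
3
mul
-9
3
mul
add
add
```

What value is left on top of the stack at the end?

343

-5  → -5
5   → -5 5
-57 → -5 5 -57
mul → -5 -285
8   → -5 -285 8
-55 → -5 -285 8 -55
mod → -5 -285 8
mod → -5 -5
-5  → -5 -5 -5
12  → -5 -5 -5 12
mod → -5 -5 -5
5   → -5 -5 -5 5
mul → -5 -5 -25
mul → -5 125
3   → -5 125 3
mul → -5 375
-9  → -5 375 -9
3   → -5 375 -9 3
mul → -5 375 -27
add → -5 348
add → 343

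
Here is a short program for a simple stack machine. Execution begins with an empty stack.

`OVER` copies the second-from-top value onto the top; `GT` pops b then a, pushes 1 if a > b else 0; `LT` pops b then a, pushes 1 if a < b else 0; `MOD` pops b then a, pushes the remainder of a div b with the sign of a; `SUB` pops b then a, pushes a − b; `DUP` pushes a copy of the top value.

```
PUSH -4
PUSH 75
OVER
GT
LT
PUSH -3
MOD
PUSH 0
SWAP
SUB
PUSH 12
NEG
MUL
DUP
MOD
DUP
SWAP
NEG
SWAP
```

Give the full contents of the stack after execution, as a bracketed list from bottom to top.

PUSH -4  [-4]
PUSH 75  [-4, 75]
OVER     [-4, 75, -4]
GT       [-4, 1]
LT       [1]
PUSH -3  [1, -3]
MOD      [1]
PUSH 0   [1, 0]
SWAP     [0, 1]
SUB      [-1]
PUSH 12  [-1, 12]
NEG      [-1, -12]
MUL      [12]
DUP      [12, 12]
MOD      [0]
DUP      [0, 0]
SWAP     [0, 0]
NEG      [0, 0]
SWAP     [0, 0]

[0, 0]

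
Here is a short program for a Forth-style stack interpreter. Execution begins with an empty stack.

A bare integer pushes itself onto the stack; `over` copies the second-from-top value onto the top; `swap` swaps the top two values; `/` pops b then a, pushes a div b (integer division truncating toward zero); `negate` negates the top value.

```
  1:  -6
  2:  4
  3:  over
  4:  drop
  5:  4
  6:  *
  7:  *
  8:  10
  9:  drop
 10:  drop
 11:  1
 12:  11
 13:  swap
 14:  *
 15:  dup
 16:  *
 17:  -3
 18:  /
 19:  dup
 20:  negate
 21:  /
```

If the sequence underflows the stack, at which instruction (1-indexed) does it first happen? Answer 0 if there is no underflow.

0

-6     → -6
4      → -6 4
over   → -6 4 -6
drop   → -6 4
4      → -6 4 4
*      → -6 16
*      → -96
10     → -96 10
drop   → -96
drop   → (empty)
1      → 1
11     → 1 11
swap   → 11 1
*      → 11
dup    → 11 11
*      → 121
-3     → 121 -3
/      → -40
dup    → -40 -40
negate → -40 40
/      → -1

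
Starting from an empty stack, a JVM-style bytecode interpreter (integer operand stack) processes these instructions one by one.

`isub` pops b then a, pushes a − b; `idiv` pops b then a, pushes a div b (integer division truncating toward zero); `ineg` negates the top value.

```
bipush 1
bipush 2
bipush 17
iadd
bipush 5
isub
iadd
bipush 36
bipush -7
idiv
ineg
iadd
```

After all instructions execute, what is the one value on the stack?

20

bipush 1  → 1
bipush 2  → 1 2
bipush 17 → 1 2 17
iadd      → 1 19
bipush 5  → 1 19 5
isub      → 1 14
iadd      → 15
bipush 36 → 15 36
bipush -7 → 15 36 -7
idiv      → 15 -5
ineg      → 15 5
iadd      → 20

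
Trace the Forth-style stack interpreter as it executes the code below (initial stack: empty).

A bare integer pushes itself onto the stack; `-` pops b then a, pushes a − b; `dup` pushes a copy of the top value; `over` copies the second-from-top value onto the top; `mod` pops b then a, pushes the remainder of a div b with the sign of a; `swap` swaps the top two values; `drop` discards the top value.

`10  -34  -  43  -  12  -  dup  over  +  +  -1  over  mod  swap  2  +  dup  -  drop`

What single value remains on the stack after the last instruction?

10   -> 10
-34  -> 10 -34
-    -> 44
43   -> 44 43
-    -> 1
12   -> 1 12
-    -> -11
dup  -> -11 -11
over -> -11 -11 -11
+    -> -11 -22
+    -> -33
-1   -> -33 -1
over -> -33 -1 -33
mod  -> -33 -1
swap -> -1 -33
2    -> -1 -33 2
+    -> -1 -31
dup  -> -1 -31 -31
-    -> -1 0
drop -> -1

-1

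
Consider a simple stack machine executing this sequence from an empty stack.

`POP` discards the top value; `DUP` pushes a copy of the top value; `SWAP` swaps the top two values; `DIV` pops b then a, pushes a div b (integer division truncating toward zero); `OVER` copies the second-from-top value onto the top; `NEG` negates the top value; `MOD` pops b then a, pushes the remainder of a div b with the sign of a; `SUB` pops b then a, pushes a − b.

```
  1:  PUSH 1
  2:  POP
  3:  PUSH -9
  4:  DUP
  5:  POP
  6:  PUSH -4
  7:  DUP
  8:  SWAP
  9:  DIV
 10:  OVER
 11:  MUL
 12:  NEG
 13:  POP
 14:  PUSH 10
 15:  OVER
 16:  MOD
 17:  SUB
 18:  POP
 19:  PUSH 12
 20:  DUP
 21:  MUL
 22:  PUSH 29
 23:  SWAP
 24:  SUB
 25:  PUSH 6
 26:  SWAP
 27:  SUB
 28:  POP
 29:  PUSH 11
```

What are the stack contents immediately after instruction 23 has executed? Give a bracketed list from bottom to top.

[29, 144]

PUSH 1  : [1]
POP     : []
PUSH -9 : [-9]
DUP     : [-9, -9]
POP     : [-9]
PUSH -4 : [-9, -4]
DUP     : [-9, -4, -4]
SWAP    : [-9, -4, -4]
DIV     : [-9, 1]
OVER    : [-9, 1, -9]
MUL     : [-9, -9]
NEG     : [-9, 9]
POP     : [-9]
PUSH 10 : [-9, 10]
OVER    : [-9, 10, -9]
MOD     : [-9, 1]
SUB     : [-10]
POP     : []
PUSH 12 : [12]
DUP     : [12, 12]
MUL     : [144]
PUSH 29 : [144, 29]
SWAP    : [29, 144]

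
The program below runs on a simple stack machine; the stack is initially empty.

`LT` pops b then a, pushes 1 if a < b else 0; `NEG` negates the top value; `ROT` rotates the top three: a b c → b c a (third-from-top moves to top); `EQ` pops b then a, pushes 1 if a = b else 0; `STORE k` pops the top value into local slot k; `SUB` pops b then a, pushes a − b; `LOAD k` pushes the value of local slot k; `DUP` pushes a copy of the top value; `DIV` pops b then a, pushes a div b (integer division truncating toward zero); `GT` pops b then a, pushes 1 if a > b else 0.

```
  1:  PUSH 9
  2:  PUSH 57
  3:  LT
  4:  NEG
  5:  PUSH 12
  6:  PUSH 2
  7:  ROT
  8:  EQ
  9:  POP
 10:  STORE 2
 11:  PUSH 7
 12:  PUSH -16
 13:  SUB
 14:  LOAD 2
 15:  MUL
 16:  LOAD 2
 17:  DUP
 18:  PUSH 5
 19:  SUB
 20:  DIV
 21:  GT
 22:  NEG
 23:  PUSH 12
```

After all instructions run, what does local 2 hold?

PUSH 9   -> 9
PUSH 57  -> 9 57
LT       -> 1
NEG      -> -1
PUSH 12  -> -1 12
PUSH 2   -> -1 12 2
ROT      -> 12 2 -1
EQ       -> 12 0
POP      -> 12
STORE 2  -> (empty)
PUSH 7   -> 7
PUSH -16 -> 7 -16
SUB      -> 23
LOAD 2   -> 23 12
MUL      -> 276
LOAD 2   -> 276 12
DUP      -> 276 12 12
PUSH 5   -> 276 12 12 5
SUB      -> 276 12 7
DIV      -> 276 1
GT       -> 1
NEG      -> -1
PUSH 12  -> -1 12

12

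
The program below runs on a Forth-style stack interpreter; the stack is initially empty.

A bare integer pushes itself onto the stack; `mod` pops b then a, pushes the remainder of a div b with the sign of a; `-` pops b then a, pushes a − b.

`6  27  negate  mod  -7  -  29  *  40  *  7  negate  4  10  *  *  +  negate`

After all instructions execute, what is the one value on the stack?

6      -> [6]
27     -> [6, 27]
negate -> [6, -27]
mod    -> [6]
-7     -> [6, -7]
-      -> [13]
29     -> [13, 29]
*      -> [377]
40     -> [377, 40]
*      -> [15080]
7      -> [15080, 7]
negate -> [15080, -7]
4      -> [15080, -7, 4]
10     -> [15080, -7, 4, 10]
*      -> [15080, -7, 40]
*      -> [15080, -280]
+      -> [14800]
negate -> [-14800]

-14800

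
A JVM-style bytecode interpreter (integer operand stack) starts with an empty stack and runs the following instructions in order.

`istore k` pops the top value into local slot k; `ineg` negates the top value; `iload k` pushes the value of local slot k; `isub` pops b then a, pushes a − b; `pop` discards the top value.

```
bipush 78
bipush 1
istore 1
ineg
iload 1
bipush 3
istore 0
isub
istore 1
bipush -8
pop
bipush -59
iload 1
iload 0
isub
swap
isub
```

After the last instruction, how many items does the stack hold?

bipush 78  → [78]
bipush 1   → [78, 1]
istore 1   → [78]
ineg       → [-78]
iload 1    → [-78, 1]
bipush 3   → [-78, 1, 3]
istore 0   → [-78, 1]
isub       → [-79]
istore 1   → []
bipush -8  → [-8]
pop        → []
bipush -59 → [-59]
iload 1    → [-59, -79]
iload 0    → [-59, -79, 3]
isub       → [-59, -82]
swap       → [-82, -59]
isub       → [-23]

1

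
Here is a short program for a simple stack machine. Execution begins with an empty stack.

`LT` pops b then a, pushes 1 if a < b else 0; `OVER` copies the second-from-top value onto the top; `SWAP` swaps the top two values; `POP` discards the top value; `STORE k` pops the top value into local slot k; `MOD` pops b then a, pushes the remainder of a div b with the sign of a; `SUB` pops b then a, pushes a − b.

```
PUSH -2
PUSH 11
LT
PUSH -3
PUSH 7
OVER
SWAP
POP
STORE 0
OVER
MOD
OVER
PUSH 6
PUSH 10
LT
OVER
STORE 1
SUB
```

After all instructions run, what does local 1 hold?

1

PUSH -2 : -2
PUSH 11 : -2 11
LT      : 1
PUSH -3 : 1 -3
PUSH 7  : 1 -3 7
OVER    : 1 -3 7 -3
SWAP    : 1 -3 -3 7
POP     : 1 -3 -3
STORE 0 : 1 -3
OVER    : 1 -3 1
MOD     : 1 0
OVER    : 1 0 1
PUSH 6  : 1 0 1 6
PUSH 10 : 1 0 1 6 10
LT      : 1 0 1 1
OVER    : 1 0 1 1 1
STORE 1 : 1 0 1 1
SUB     : 1 0 0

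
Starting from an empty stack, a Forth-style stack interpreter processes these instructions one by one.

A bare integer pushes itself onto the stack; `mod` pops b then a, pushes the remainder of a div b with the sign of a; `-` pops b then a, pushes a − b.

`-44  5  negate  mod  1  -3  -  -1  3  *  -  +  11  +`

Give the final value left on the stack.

14

-44    : [-44]
5      : [-44, 5]
negate : [-44, -5]
mod    : [-4]
1      : [-4, 1]
-3     : [-4, 1, -3]
-      : [-4, 4]
-1     : [-4, 4, -1]
3      : [-4, 4, -1, 3]
*      : [-4, 4, -3]
-      : [-4, 7]
+      : [3]
11     : [3, 11]
+      : [14]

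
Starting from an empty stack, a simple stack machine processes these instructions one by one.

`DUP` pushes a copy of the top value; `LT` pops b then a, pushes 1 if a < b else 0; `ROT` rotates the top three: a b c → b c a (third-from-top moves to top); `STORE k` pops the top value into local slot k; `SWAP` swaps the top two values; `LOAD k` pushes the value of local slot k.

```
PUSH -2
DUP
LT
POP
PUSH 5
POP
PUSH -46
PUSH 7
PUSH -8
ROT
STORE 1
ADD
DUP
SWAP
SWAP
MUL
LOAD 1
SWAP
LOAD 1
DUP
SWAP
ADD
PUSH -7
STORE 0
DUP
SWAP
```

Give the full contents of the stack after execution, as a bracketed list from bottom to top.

PUSH -2   [-2]
DUP       [-2, -2]
LT        [0]
POP       []
PUSH 5    [5]
POP       []
PUSH -46  [-46]
PUSH 7    [-46, 7]
PUSH -8   [-46, 7, -8]
ROT       [7, -8, -46]
STORE 1   [7, -8]
ADD       [-1]
DUP       [-1, -1]
SWAP      [-1, -1]
SWAP      [-1, -1]
MUL       [1]
LOAD 1    [1, -46]
SWAP      [-46, 1]
LOAD 1    [-46, 1, -46]
DUP       [-46, 1, -46, -46]
SWAP      [-46, 1, -46, -46]
ADD       [-46, 1, -92]
PUSH -7   [-46, 1, -92, -7]
STORE 0   [-46, 1, -92]
DUP       [-46, 1, -92, -92]
SWAP      [-46, 1, -92, -92]

[-46, 1, -92, -92]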